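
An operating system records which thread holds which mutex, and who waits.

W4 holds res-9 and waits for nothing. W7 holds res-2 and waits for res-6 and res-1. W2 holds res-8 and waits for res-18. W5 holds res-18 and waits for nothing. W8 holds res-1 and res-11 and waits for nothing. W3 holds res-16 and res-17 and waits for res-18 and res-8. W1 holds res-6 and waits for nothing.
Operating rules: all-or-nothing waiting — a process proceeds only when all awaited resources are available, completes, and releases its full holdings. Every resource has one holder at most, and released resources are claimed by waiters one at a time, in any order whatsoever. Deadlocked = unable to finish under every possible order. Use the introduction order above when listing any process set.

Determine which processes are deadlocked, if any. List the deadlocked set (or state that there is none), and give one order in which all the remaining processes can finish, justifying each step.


The deadlocked set is empty.
Key observation: the wait graph is acyclic; completion cascades from the unblocked processes through everyone else.
The rest can finish in the order W1, W5, W4, W8, W7, W2, W3.
Step-by-step check:
  W1 waits on nothing -> runs at once and releases res-6
  W5 waits on nothing -> runs at once and releases res-18
  W4 waits on nothing -> runs at once and releases res-9
  W8 waits on nothing -> runs at once and releases res-1 and res-11
  run W7 (all its waits — res-6 and res-1 — are resolved); releases res-2
  run W2 (all its waits — res-18 — are resolved); releases res-8
  run W3 (all its waits — res-18 and res-8 — are resolved); releases res-16 and res-17


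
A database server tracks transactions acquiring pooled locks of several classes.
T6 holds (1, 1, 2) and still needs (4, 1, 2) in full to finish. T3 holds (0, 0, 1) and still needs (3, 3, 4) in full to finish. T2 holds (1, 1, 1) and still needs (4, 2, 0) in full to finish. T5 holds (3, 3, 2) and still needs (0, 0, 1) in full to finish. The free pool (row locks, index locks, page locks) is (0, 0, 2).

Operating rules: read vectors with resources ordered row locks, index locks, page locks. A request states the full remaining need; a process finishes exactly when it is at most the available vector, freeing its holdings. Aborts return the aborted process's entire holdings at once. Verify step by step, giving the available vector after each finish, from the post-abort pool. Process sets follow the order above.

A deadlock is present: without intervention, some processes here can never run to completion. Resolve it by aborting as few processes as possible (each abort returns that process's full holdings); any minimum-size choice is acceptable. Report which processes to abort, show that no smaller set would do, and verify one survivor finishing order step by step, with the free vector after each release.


Abort T6.
Key observation: T2 had no path to completion before; after the abort of T6 ((1, 1, 2) returned), step 2 is where it fits.
Minimality: the empty abort set fails — the state is deadlocked as it stands.
One survivor order: T5, T2, T3. Walking it through (post-abort pool first):
  pool = (1, 1, 4)
  T5: need (0, 0, 1) fits (1, 1, 4); releases (3, 3, 2), pool now (4, 4, 6)
  T2: need (4, 2, 0) fits (4, 4, 6); releases (1, 1, 1), pool now (5, 5, 7)
  T3: need (3, 3, 4) fits (5, 5, 7); releases (0, 0, 1), pool now (5, 5, 8)


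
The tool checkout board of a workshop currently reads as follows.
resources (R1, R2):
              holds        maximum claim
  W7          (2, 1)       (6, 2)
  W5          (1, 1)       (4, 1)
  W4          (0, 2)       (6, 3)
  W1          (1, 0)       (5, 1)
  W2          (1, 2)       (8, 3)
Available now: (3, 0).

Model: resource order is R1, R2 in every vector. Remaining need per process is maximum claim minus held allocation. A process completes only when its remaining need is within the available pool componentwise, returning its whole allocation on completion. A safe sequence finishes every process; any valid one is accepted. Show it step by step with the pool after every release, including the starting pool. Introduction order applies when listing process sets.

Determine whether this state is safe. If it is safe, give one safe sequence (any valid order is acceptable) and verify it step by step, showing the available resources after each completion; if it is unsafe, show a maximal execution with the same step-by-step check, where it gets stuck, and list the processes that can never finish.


The state is SAFE; one workable sequence: W5, W1, W7, W2, W4.
Key observation: reading the order forward, W5 is the first process whose need (3, 0) meets the free pool (3, 0) exactly on a resource it requests.
Verifying each step:
  pool = (3, 0)
  W5: need (3, 0) fits (3, 0); releases (1, 1), pool now (4, 1)
  W1: need (4, 1) fits (4, 1); releases (1, 0), pool now (5, 1)
  W7: need (4, 1) fits (5, 1); releases (2, 1), pool now (7, 2)
  W2: need (7, 1) fits (7, 2); releases (1, 2), pool now (8, 4)
  W4: need (6, 1) fits (8, 4); releases (0, 2), pool now (8, 6)


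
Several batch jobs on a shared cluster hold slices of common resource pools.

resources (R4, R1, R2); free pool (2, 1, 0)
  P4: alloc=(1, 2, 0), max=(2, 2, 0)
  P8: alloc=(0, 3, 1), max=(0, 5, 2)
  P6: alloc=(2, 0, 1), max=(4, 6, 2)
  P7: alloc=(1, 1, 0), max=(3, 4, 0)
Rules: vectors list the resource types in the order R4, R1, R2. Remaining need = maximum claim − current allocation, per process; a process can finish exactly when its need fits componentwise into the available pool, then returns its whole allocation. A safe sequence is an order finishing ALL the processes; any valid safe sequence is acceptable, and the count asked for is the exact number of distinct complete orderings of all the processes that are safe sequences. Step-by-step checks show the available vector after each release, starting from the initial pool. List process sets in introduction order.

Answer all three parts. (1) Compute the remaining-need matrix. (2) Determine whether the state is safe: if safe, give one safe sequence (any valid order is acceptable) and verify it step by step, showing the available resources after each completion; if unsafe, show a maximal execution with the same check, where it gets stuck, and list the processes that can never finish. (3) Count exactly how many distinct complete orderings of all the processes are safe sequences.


(1) Need matrix, components ordered R4, R1, R2:
  P4: (1, 0, 0)
  P8: (0, 2, 1)
  P6: (2, 6, 1)
  P7: (2, 3, 0)
(2) UNSAFE.
Key observation: once P4, P7 finish, the pool peaks at (4, 4, 0) — and every remaining process still needs more R2 than that.
The run P4, P7 cannot be extended any further. Walking it through:
  pool = (2, 1, 0)
  run P4 (needs (1, 0, 0), free (2, 1, 0)); after release of (1, 2, 0) the pool is (3, 3, 0)
  run P7 (needs (2, 3, 0), free (3, 3, 0)); after release of (1, 1, 0) the pool is (4, 4, 0)
  blocked: P8 wants (0, 2, 1), pool (4, 4, 0) — not enough R2
  blocked: P6 wants (2, 6, 1), pool (4, 4, 0) — not enough R1 and R2
Processes that can never finish: P8 and P6.
(3) Exactly 0 of the possible complete orderings are safe sequences.


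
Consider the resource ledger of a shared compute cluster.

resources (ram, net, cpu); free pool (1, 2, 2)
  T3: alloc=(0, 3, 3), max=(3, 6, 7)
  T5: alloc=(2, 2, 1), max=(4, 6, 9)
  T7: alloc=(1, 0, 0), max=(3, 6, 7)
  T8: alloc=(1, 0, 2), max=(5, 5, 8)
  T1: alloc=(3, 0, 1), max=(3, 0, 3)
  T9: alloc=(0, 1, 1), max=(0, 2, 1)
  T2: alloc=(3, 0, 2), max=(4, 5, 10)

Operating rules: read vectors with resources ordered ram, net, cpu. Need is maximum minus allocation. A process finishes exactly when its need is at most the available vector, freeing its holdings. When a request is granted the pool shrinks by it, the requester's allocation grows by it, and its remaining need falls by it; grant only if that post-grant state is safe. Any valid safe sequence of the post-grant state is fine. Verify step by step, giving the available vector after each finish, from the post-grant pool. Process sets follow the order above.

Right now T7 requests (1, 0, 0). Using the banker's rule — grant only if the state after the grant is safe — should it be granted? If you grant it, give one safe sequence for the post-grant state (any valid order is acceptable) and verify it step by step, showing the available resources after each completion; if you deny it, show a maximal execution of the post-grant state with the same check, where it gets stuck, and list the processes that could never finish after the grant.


GRANT. The post-grant state is safe; one safe sequence: T9, T1, T3, T7, T8, T5, T2.
Key observation: after the grant the pool drops to (0, 2, 2), which still lets T9 finish first and unwind the rest.
Check on the post-grant state, step by step:
  pool = (0, 2, 2)
  T9 needs (0, 1, 0) <= (0, 2, 2) -> finishes; pool += (0, 1, 1) = (0, 3, 3)
  T1 needs (0, 0, 2) <= (0, 3, 3) -> finishes; pool += (3, 0, 1) = (3, 3, 4)
  T3 needs (3, 3, 4) <= (3, 3, 4) -> finishes; pool += (0, 3, 3) = (3, 6, 7)
  T7 needs (1, 6, 7) <= (3, 6, 7) -> finishes; pool += (2, 0, 0) = (5, 6, 7)
  T8 needs (4, 5, 6) <= (5, 6, 7) -> finishes; pool += (1, 0, 2) = (6, 6, 9)
  T5 needs (2, 4, 8) <= (6, 6, 9) -> finishes; pool += (2, 2, 1) = (8, 8, 10)
  T2 needs (1, 5, 8) <= (8, 8, 10) -> finishes; pool += (3, 0, 2) = (11, 8, 12)


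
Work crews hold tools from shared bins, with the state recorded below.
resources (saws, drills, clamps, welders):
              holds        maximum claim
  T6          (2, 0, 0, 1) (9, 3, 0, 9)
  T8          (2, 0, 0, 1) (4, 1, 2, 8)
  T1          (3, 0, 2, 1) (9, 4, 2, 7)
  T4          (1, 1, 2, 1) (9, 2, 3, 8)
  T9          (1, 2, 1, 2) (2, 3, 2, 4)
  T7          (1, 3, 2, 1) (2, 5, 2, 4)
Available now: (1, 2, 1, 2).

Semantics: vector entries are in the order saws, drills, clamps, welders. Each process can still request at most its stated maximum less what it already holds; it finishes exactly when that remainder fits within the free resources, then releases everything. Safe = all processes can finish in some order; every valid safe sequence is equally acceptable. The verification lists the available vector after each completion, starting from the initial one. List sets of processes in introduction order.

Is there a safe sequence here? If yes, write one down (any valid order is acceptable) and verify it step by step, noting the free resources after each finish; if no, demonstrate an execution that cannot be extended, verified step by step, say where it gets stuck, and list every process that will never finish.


The state is UNSAFE.
Key observation: T9, T7 can finish, but then (3, 7, 4, 5) is all there is, and the blocked group's welders demands exceed it.
A maximal execution: T9, T7 — then nothing else fits. Walking it through:
  pool = (1, 2, 1, 2)
  T9 needs (1, 1, 1, 2) <= (1, 2, 1, 2) -> finishes; pool += (1, 2, 1, 2) = (2, 4, 2, 4)
  T7 needs (1, 2, 0, 3) <= (2, 4, 2, 4) -> finishes; pool += (1, 3, 2, 1) = (3, 7, 4, 5)
  blocked: T6 wants (7, 3, 0, 8), pool (3, 7, 4, 5) — not enough saws and welders
  blocked: T8 wants (2, 1, 2, 7), pool (3, 7, 4, 5) — not enough welders
  blocked: T1 wants (6, 4, 0, 6), pool (3, 7, 4, 5) — not enough saws and welders
  blocked: T4 wants (8, 1, 1, 7), pool (3, 7, 4, 5) — not enough saws and welders
Processes that can never finish: T6, T8, T1 and T4.


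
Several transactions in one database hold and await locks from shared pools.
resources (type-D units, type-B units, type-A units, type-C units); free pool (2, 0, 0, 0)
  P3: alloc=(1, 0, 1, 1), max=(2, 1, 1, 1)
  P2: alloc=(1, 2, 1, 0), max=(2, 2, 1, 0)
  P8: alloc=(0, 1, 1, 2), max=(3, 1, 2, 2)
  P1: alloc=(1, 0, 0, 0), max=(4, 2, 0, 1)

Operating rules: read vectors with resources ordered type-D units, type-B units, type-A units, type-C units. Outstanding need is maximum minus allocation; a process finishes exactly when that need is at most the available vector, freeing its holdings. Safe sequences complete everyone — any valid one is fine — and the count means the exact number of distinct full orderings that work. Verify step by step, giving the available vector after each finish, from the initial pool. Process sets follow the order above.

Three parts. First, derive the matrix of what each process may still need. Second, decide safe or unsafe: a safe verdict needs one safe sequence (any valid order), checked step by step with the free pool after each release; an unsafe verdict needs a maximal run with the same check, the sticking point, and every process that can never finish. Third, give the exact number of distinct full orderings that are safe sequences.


(1) Need matrix, components ordered type-D units, type-B units, type-A units, type-C units:
  P3: (1, 1, 0, 0)
  P2: (1, 0, 0, 0)
  P8: (3, 0, 1, 0)
  P1: (3, 2, 0, 1)
(2) SAFE. One safe sequence: P2, P3, P1, P8.
Key observation: P1 is the earliest step where a requested resource binds exactly: need (3, 2, 0, 1), pool (4, 2, 2, 1) at its turn.
Verifying each step:
  pool = (2, 0, 0, 0)
  run P2 (needs (1, 0, 0, 0), free (2, 0, 0, 0)); after release of (1, 2, 1, 0) the pool is (3, 2, 1, 0)
  run P3 (needs (1, 1, 0, 0), free (3, 2, 1, 0)); after release of (1, 0, 1, 1) the pool is (4, 2, 2, 1)
  run P1 (needs (3, 2, 0, 1), free (4, 2, 2, 1)); after release of (1, 0, 0, 0) the pool is (5, 2, 2, 1)
  run P8 (needs (3, 0, 1, 0), free (5, 2, 2, 1)); after release of (0, 1, 1, 2) the pool is (5, 3, 3, 3)
(3) The exact count: 4 of the possible complete orderings are safe sequences.


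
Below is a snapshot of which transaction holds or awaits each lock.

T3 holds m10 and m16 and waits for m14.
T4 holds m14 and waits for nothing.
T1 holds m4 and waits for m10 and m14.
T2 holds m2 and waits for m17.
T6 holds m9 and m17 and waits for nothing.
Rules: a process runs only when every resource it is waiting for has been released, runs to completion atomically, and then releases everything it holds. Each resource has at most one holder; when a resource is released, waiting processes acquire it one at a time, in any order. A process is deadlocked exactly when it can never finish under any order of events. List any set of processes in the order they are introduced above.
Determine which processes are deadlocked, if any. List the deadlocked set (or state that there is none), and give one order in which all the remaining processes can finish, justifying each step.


Nothing here is deadlocked.
Key observation: although several processes wait, no cycle exists — each chain bottoms out at a free runner.
One completion order for the rest: T4, T3, T6, T1, T2.
Verifying each step:
  T4 waits on nothing -> runs at once and releases m14
  run T3 (all its waits — m14 — are resolved); releases m10 and m16
  T6 waits on nothing -> runs at once and releases m9 and m17
  run T1 (all its waits — m10 and m14 — are resolved); releases m4
  run T2 (all its waits — m17 — are resolved); releases m2


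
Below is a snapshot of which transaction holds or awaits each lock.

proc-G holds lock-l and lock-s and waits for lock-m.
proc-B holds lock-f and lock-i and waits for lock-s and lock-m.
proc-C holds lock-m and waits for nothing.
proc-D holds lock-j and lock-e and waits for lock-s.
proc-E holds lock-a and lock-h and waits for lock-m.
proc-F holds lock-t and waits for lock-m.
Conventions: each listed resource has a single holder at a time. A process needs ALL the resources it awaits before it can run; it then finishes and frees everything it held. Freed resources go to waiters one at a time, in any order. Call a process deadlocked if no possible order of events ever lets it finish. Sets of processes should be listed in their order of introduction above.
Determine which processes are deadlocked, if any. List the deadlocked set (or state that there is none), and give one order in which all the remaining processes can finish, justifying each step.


The deadlocked set is empty.
Key observation: every chain of waits terminates; starting from the processes that wait on nothing, all the rest unlock in turn.
A valid finishing order for the others: proc-C, proc-F, proc-E, proc-G, proc-D, proc-B.
Step-by-step check:
  proc-C: no waits; runs immediately, freeing lock-m
  run proc-F (all its waits — lock-m — are resolved); releases lock-t
  run proc-E (all its waits — lock-m — are resolved); releases lock-a and lock-h
  run proc-G (all its waits — lock-m — are resolved); releases lock-l and lock-s
  run proc-D (all its waits — lock-s — are resolved); releases lock-j and lock-e
  run proc-B (all its waits — lock-s and lock-m — are resolved); releases lock-f and lock-i


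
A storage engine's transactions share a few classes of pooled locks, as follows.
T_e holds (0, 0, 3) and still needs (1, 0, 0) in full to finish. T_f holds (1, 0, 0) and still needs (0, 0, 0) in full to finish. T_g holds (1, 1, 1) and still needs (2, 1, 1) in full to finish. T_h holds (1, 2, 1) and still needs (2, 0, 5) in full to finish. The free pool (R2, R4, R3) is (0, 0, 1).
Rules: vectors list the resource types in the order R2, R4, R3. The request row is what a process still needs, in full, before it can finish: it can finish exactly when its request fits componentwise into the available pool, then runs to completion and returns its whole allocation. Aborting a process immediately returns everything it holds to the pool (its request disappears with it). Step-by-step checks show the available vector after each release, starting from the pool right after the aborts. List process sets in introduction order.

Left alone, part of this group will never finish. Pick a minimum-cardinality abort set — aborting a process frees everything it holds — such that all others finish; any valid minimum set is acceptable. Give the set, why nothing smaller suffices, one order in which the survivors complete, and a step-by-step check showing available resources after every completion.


The answer: abort T_h.
Key observation: aborting T_h returns (1, 2, 1), and T_g — hopeless before — runs at step 2 with the returned capacity in the pool.
Minimality: the empty abort set fails — the state is deadlocked as it stands.
One survivor order: T_f, T_g, T_e. Check, step by step (post-abort pool first):
  pool = (1, 2, 2)
  run T_f (needs (0, 0, 0), free (1, 2, 2)); after release of (1, 0, 0) the pool is (2, 2, 2)
  run T_g (needs (2, 1, 1), free (2, 2, 2)); after release of (1, 1, 1) the pool is (3, 3, 3)
  run T_e (needs (1, 0, 0), free (3, 3, 3)); after release of (0, 0, 3) the pool is (3, 3, 6)


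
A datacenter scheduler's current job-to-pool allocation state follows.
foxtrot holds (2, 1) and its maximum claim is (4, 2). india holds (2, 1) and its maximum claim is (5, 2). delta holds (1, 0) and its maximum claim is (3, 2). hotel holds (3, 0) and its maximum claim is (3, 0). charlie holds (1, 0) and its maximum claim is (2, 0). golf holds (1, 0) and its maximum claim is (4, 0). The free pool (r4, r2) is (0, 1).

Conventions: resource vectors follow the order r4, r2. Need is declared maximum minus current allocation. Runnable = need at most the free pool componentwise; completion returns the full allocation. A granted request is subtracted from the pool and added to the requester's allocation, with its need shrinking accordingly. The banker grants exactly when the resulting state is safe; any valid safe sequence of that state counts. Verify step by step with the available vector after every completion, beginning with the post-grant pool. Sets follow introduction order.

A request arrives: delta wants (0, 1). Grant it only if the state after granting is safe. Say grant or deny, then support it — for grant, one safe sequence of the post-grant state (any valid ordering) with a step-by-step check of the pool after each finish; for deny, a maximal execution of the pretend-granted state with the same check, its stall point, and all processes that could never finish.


DENY — the pretend-granted state is unsafe.
Key observation: r2 is the bottleneck — with hotel, charlie, golf done the pool holds (5, 0), short of every remaining need.
After a pretend grant, a maximal execution: hotel, charlie, golf — then nothing else fits. Verifying each step:
  pool = (0, 0)
  hotel: need (0, 0) fits (0, 0); releases (3, 0), pool now (3, 0)
  charlie: need (1, 0) fits (3, 0); releases (1, 0), pool now (4, 0)
  golf: need (3, 0) fits (4, 0); releases (1, 0), pool now (5, 0)
  blocked: foxtrot wants (2, 1), pool (5, 0) — not enough r2
  blocked: india wants (3, 1), pool (5, 0) — not enough r2
  blocked: delta wants (2, 1), pool (5, 0) — not enough r2
Had the request been granted, foxtrot, india and delta could never finish.


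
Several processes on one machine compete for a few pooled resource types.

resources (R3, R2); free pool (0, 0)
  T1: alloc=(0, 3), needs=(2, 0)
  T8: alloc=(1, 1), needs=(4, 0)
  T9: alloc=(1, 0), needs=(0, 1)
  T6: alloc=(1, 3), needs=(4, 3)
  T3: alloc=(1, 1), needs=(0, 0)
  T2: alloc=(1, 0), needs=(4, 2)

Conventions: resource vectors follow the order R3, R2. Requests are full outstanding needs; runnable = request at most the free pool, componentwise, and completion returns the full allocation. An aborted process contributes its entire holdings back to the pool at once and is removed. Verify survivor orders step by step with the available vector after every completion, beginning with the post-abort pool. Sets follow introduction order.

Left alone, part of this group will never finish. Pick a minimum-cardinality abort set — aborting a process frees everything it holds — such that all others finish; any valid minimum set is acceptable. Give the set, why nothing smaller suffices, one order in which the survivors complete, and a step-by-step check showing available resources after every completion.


The answer: abort T8 and T2.
Key observation: T6 had no path to completion before; after the abort of T8 and T2 ((2, 1) returned), step 4 is where it fits.
Minimality, checking each single-abort alternative: T1 alone leaves T8 blocked (short on R3); T8 alone leaves T6 blocked (short on R3); T9 alone leaves T8 blocked (short on R3); T6 alone leaves T8 blocked (short on R3); T3 alone leaves T8 blocked (short on R3); T2 alone leaves T8 blocked (short on R3).
The survivors complete as T9, T1, T3, T6. Step-by-step check (starting from the post-abort pool):
  pool = (2, 1)
  T9 needs (0, 1) <= (2, 1) -> finishes; pool += (1, 0) = (3, 1)
  T1 needs (2, 0) <= (3, 1) -> finishes; pool += (0, 3) = (3, 4)
  T3 needs (0, 0) <= (3, 4) -> finishes; pool += (1, 1) = (4, 5)
  T6 needs (4, 3) <= (4, 5) -> finishes; pool += (1, 3) = (5, 8)


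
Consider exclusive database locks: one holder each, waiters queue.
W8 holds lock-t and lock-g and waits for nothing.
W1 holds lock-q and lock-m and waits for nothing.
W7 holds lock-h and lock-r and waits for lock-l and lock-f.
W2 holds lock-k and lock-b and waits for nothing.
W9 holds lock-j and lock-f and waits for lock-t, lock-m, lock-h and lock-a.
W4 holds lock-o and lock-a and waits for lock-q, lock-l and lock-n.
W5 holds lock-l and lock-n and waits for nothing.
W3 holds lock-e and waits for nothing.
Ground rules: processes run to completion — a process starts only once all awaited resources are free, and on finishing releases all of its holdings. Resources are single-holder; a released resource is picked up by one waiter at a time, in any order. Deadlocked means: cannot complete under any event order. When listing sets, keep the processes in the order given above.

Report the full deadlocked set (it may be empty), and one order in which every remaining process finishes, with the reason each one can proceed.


The deadlocked set is W7 and W9.
Key observation: the wait chain closes on itself along W7 -> W9 -> W7; no other process is dragged down with it.
A valid finishing order for the others: W5, W3, W1, W2, W4, W8.
Check, step by step:
  run W5 (it waits on nothing); releases lock-l and lock-n
  run W3 (it waits on nothing); releases lock-e
  run W1 (it waits on nothing); releases lock-q and lock-m
  run W2 (it waits on nothing); releases lock-k and lock-b
  W4: everything it awaited (lock-q, lock-l and lock-n) is free; runs, freeing lock-o and lock-a
  run W8 (it waits on nothing); releases lock-t and lock-g


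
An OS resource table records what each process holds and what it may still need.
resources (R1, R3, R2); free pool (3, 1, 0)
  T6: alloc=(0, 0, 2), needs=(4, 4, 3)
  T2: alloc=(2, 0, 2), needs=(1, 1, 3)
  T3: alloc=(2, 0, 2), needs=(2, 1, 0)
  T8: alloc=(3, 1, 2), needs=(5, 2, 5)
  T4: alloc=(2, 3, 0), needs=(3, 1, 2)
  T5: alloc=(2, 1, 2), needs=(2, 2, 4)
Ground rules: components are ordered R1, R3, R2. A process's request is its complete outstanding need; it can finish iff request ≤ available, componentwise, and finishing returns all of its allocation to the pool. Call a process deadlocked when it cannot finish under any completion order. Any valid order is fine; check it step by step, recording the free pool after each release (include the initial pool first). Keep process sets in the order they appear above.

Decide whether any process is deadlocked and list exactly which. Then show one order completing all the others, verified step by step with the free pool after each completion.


The deadlocked set is T6, T2, T8 and T5.
Key observation: even finishing T3, T4 leaves just (7, 4, 2) free — too little R2 for any of the remaining processes.
One completion order for the rest: T3, T4. Walking it through:
  pool = (3, 1, 0)
  T3: need (2, 1, 0) fits (3, 1, 0); releases (2, 0, 2), pool now (5, 1, 2)
  T4: need (3, 1, 2) fits (5, 1, 2); releases (2, 3, 0), pool now (7, 4, 2)
The stuck group stays short no matter what:
  blocked: T6 wants (4, 4, 3), pool (7, 4, 2) — not enough R2
  blocked: T2 wants (1, 1, 3), pool (7, 4, 2) — not enough R2
  blocked: T8 wants (5, 2, 5), pool (7, 4, 2) — not enough R2
  blocked: T5 wants (2, 2, 4), pool (7, 4, 2) — not enough R2


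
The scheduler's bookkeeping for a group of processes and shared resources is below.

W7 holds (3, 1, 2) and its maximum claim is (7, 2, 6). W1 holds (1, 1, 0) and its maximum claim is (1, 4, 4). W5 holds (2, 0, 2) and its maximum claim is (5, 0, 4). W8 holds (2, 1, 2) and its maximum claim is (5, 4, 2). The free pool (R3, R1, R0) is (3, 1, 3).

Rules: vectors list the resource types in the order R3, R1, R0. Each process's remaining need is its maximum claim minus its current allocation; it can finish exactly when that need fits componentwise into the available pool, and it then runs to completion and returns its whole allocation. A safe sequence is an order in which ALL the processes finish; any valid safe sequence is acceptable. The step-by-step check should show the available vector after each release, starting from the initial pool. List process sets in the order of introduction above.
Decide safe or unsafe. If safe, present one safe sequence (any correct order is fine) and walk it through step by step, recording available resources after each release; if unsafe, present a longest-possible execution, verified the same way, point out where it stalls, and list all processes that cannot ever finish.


The state is UNSAFE.
Key observation: W5, W7 can finish, but then (8, 2, 7) is all there is, and the blocked group's R1 demands exceed it.
The run W5, W7 cannot be extended any further. Step-by-step check:
  pool = (3, 1, 3)
  run W5 (needs (3, 0, 2), free (3, 1, 3)); after release of (2, 0, 2) the pool is (5, 1, 5)
  run W7 (needs (4, 1, 4), free (5, 1, 5)); after release of (3, 1, 2) the pool is (8, 2, 7)
  W1 cannot run: need (0, 3, 4) vs free (8, 2, 7) (insufficient R1)
  W8 cannot run: need (3, 3, 0) vs free (8, 2, 7) (insufficient R1)
Permanently blocked: W1 and W8.


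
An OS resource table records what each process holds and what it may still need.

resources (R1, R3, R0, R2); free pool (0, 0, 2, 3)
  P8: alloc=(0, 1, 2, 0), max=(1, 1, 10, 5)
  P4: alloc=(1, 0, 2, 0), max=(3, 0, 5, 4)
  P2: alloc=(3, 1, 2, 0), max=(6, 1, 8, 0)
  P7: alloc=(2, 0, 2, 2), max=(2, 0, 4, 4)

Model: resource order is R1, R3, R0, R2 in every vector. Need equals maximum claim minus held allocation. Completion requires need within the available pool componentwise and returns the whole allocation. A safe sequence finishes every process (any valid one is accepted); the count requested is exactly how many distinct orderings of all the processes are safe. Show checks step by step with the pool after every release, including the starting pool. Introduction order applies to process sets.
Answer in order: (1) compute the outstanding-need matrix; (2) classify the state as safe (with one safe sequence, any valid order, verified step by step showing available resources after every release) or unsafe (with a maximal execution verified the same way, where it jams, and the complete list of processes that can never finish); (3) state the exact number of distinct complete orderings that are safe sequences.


(1) Remaining need (order R1, R3, R0, R2):
  P8: (1, 0, 8, 5)
  P4: (2, 0, 3, 4)
  P2: (3, 0, 6, 0)
  P7: (0, 0, 2, 2)
(2) SAFE. One safe sequence: P7, P4, P2, P8.
Key observation: the order's first zero-slack moment is P7 ((0, 0, 2, 2) needed, (0, 0, 2, 3) free — a requested resource with nothing to spare).
Check, step by step:
  pool = (0, 0, 2, 3)
  P7 needs (0, 0, 2, 2) <= (0, 0, 2, 3) -> finishes; pool += (2, 0, 2, 2) = (2, 0, 4, 5)
  P4 needs (2, 0, 3, 4) <= (2, 0, 4, 5) -> finishes; pool += (1, 0, 2, 0) = (3, 0, 6, 5)
  P2 needs (3, 0, 6, 0) <= (3, 0, 6, 5) -> finishes; pool += (3, 1, 2, 0) = (6, 1, 8, 5)
  P8 needs (1, 0, 8, 5) <= (6, 1, 8, 5) -> finishes; pool += (0, 1, 2, 0) = (6, 2, 10, 5)
(3) The exact count: 1 of the possible complete orderings is a safe sequence.


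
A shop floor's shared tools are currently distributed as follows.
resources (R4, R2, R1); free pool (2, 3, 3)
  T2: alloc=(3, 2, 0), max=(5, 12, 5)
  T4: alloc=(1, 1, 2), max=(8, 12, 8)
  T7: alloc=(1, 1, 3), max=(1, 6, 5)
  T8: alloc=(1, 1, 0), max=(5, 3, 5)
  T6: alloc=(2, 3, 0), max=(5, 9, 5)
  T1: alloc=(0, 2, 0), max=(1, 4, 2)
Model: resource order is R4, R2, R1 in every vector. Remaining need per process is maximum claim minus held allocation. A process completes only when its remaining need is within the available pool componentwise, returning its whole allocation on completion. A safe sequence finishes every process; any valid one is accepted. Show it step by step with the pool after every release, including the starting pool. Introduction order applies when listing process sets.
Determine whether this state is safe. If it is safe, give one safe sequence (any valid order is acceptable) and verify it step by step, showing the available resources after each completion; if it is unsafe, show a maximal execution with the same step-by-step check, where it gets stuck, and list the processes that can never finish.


The state is SAFE; one workable sequence: T1, T7, T6, T8, T2, T4.
Key observation: T7 is the earliest step where a requested resource binds exactly: need (0, 5, 2), pool (2, 5, 3) at its turn.
Step-by-step check:
  pool = (2, 3, 3)
  T1 needs (1, 2, 2) <= (2, 3, 3) -> finishes; pool += (0, 2, 0) = (2, 5, 3)
  T7 needs (0, 5, 2) <= (2, 5, 3) -> finishes; pool += (1, 1, 3) = (3, 6, 6)
  T6 needs (3, 6, 5) <= (3, 6, 6) -> finishes; pool += (2, 3, 0) = (5, 9, 6)
  T8 needs (4, 2, 5) <= (5, 9, 6) -> finishes; pool += (1, 1, 0) = (6, 10, 6)
  T2 needs (2, 10, 5) <= (6, 10, 6) -> finishes; pool += (3, 2, 0) = (9, 12, 6)
  T4 needs (7, 11, 6) <= (9, 12, 6) -> finishes; pool += (1, 1, 2) = (10, 13, 8)


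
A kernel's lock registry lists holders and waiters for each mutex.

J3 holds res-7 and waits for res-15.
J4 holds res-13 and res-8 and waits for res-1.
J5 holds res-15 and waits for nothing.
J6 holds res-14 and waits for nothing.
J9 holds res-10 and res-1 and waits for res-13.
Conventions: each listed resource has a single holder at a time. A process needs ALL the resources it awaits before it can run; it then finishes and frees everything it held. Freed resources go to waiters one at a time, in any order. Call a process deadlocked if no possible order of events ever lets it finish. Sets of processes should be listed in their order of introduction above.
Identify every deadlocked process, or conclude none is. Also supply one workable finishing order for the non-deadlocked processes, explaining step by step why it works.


Deadlocked: J4 and J9.
Key observation: along J4 -> J9 -> J4, each member waits on what the next one holds — a deadlock; no other process is dragged down with it.
The rest can finish in the order J5, J3, J6.
Walking it through:
  J5 waits on nothing -> runs at once and releases res-15
  J3 waits on res-15 — all released -> runs and releases res-7
  J6 waits on nothing -> runs at once and releases res-14


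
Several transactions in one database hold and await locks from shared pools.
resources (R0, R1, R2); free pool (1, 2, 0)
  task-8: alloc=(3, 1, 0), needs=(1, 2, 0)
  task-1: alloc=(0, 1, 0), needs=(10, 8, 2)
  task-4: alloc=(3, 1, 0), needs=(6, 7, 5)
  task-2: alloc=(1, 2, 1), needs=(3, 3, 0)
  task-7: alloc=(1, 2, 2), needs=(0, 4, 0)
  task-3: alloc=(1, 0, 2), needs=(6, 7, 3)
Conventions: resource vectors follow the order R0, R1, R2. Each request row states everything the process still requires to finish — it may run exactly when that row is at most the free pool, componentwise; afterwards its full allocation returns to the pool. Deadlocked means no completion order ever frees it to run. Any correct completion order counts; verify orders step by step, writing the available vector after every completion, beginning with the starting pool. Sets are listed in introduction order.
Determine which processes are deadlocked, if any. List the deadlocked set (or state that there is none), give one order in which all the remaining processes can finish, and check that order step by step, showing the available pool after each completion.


No process is deadlocked.
Key observation: task-8 fits the free pool immediately, and its release cascades until everyone finishes.
One completion order for the rest: task-8, task-2, task-7, task-3, task-4, task-1. Verifying each step:
  pool = (1, 2, 0)
  task-8 needs (1, 2, 0) <= (1, 2, 0) -> finishes; pool += (3, 1, 0) = (4, 3, 0)
  task-2 needs (3, 3, 0) <= (4, 3, 0) -> finishes; pool += (1, 2, 1) = (5, 5, 1)
  task-7 needs (0, 4, 0) <= (5, 5, 1) -> finishes; pool += (1, 2, 2) = (6, 7, 3)
  task-3 needs (6, 7, 3) <= (6, 7, 3) -> finishes; pool += (1, 0, 2) = (7, 7, 5)
  task-4 needs (6, 7, 5) <= (7, 7, 5) -> finishes; pool += (3, 1, 0) = (10, 8, 5)
  task-1 needs (10, 8, 2) <= (10, 8, 5) -> finishes; pool += (0, 1, 0) = (10, 9, 5)


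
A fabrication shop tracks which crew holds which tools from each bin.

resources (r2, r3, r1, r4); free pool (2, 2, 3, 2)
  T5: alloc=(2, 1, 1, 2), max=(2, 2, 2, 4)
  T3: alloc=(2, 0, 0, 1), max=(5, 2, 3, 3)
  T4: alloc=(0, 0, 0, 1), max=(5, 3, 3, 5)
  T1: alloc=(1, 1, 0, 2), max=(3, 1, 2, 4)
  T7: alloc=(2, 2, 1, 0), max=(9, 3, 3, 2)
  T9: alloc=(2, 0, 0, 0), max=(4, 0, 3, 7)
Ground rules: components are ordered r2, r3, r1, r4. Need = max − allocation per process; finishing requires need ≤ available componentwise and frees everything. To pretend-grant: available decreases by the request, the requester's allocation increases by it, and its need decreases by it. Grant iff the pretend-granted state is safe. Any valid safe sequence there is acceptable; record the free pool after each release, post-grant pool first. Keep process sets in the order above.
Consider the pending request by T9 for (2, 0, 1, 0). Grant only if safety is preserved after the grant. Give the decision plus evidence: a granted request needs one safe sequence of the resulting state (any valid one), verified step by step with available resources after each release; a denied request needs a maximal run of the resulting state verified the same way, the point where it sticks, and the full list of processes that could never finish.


GRANT. The post-grant state is safe; one safe sequence: T5, T1, T3, T9, T4, T7.
Key observation: the grant leaves (0, 2, 2, 2) free — enough for T5, whose release restarts the cascade.
Check on the post-grant state, step by step:
  pool = (0, 2, 2, 2)
  T5 needs (0, 1, 1, 2) <= (0, 2, 2, 2) -> finishes; pool += (2, 1, 1, 2) = (2, 3, 3, 4)
  T1 needs (2, 0, 2, 2) <= (2, 3, 3, 4) -> finishes; pool += (1, 1, 0, 2) = (3, 4, 3, 6)
  T3 needs (3, 2, 3, 2) <= (3, 4, 3, 6) -> finishes; pool += (2, 0, 0, 1) = (5, 4, 3, 7)
  T9 needs (0, 0, 2, 7) <= (5, 4, 3, 7) -> finishes; pool += (4, 0, 1, 0) = (9, 4, 4, 7)
  T4 needs (5, 3, 3, 4) <= (9, 4, 4, 7) -> finishes; pool += (0, 0, 0, 1) = (9, 4, 4, 8)
  T7 needs (7, 1, 2, 2) <= (9, 4, 4, 8) -> finishes; pool += (2, 2, 1, 0) = (11, 6, 5, 8)


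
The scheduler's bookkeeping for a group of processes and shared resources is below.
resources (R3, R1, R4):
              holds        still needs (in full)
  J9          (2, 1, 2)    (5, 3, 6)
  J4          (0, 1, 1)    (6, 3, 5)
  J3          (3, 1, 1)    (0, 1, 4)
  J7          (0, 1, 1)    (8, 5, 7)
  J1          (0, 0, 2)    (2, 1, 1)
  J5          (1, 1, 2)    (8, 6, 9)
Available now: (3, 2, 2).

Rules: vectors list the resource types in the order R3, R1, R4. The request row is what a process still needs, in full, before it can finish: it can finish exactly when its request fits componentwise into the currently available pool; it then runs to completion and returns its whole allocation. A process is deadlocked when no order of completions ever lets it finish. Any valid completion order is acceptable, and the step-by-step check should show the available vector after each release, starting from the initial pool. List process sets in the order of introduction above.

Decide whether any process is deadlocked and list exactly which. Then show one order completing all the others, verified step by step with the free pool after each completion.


Nothing here is deadlocked.
Key observation: no deadlock: J1 fits now, and the freed resources carry the rest through.
A valid finishing order for the others: J1, J3, J4, J9, J7, J5. Walking it through:
  pool = (3, 2, 2)
  J1: need (2, 1, 1) fits (3, 2, 2); releases (0, 0, 2), pool now (3, 2, 4)
  J3: need (0, 1, 4) fits (3, 2, 4); releases (3, 1, 1), pool now (6, 3, 5)
  J4: need (6, 3, 5) fits (6, 3, 5); releases (0, 1, 1), pool now (6, 4, 6)
  J9: need (5, 3, 6) fits (6, 4, 6); releases (2, 1, 2), pool now (8, 5, 8)
  J7: need (8, 5, 7) fits (8, 5, 8); releases (0, 1, 1), pool now (8, 6, 9)
  J5: need (8, 6, 9) fits (8, 6, 9); releases (1, 1, 2), pool now (9, 7, 11)


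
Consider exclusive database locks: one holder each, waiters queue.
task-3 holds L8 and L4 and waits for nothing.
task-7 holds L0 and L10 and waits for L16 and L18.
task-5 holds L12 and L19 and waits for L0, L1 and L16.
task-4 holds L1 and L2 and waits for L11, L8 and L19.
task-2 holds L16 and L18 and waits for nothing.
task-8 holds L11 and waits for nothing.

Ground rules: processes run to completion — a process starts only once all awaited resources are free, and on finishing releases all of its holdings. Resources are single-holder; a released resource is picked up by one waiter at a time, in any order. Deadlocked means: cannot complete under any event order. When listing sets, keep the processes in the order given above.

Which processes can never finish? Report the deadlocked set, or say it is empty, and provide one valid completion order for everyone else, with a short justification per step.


Deadlocked: task-5 and task-4.
Key observation: along task-5 -> task-4 -> task-5, each member waits on what the next one holds — a deadlock; no other process is dragged down with it.
The rest can finish in the order task-8, task-3, task-2, task-7.
Walking it through:
  run task-8 (it waits on nothing); releases L11
  run task-3 (it waits on nothing); releases L8 and L4
  run task-2 (it waits on nothing); releases L16 and L18
  run task-7 (all its waits — L16 and L18 — are resolved); releases L0 and L10


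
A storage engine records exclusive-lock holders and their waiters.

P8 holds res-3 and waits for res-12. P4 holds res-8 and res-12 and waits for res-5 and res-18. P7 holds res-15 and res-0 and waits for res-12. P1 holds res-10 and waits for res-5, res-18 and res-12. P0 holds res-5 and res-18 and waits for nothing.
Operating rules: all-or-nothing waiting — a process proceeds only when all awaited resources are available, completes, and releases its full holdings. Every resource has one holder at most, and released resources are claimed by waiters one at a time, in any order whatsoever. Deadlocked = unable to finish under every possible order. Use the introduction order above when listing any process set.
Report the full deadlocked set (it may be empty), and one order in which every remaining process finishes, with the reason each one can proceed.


No process is deadlocked.
Key observation: although several processes wait, no cycle exists — each chain bottoms out at a free runner.
One completion order for the rest: P0, P4, P7, P8, P1.
Walking it through:
  P0 waits on nothing -> runs at once and releases res-5 and res-18
  P4 waits on res-5 and res-18 — all released -> runs and releases res-8 and res-12
  P7 waits on res-12 — all released -> runs and releases res-15 and res-0
  P8 waits on res-12 — all released -> runs and releases res-3
  P1 waits on res-5, res-18 and res-12 — all released -> runs and releases res-10
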